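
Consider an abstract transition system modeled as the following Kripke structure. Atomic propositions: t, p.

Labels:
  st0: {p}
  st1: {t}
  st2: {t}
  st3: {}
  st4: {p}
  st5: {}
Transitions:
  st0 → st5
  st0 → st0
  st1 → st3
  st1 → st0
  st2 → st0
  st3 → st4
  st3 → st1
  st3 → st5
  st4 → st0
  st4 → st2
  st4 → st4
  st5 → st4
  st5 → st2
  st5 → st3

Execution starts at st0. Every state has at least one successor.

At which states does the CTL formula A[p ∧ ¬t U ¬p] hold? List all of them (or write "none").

States satisfying p ∧ ¬t: {st0, st4}.
States satisfying ¬p: {st1, st2, st3, st5}.
States satisfying A[p ∧ ¬t U ¬p]: {st1, st2, st3, st5}.

{st1, st2, st3, st5}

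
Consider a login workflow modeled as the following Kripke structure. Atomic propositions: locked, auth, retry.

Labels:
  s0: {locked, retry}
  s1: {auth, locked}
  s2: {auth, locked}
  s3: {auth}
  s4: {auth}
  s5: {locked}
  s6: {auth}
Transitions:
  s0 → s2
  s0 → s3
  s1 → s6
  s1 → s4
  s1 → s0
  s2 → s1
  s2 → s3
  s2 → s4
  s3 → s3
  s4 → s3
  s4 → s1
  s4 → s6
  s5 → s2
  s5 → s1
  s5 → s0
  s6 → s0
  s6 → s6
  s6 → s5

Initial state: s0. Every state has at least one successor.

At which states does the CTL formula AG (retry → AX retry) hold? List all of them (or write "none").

States satisfying retry → AX retry: {s1, s2, s3, s4, s5, s6}.
States satisfying AG (retry → AX retry): {s3}.

{s3}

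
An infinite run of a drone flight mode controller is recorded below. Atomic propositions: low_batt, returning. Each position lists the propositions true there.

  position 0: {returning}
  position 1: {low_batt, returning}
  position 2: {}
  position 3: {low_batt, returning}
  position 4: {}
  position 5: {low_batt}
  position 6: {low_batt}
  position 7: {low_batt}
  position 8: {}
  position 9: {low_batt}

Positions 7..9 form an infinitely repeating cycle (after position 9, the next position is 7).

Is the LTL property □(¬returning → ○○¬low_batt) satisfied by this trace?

¬returning → ○○¬low_batt must hold at every position from 0 onward. It fails at position 4, so □(¬returning → ○○¬low_batt) is false.
Positions where ¬returning holds: 2, 4, 5, 6, 7, 8, 9.
Check ○○¬low_batt at each: 2→ok, 4→fails, 5→fails, 6→ok, 7→fails, 8→fails, 9→ok.

Does not hold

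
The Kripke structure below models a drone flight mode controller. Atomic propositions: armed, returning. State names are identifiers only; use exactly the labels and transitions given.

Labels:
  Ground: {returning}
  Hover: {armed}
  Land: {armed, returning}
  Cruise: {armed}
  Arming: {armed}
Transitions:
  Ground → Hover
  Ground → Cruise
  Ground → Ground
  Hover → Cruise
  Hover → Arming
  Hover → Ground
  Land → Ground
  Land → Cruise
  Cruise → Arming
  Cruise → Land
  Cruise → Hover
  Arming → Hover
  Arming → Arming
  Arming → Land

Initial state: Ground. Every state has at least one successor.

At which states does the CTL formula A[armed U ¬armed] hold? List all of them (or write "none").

{Ground}

States satisfying armed: {Hover, Land, Cruise, Arming}.
States satisfying ¬armed: {Ground}.
States satisfying A[armed U ¬armed]: {Ground}.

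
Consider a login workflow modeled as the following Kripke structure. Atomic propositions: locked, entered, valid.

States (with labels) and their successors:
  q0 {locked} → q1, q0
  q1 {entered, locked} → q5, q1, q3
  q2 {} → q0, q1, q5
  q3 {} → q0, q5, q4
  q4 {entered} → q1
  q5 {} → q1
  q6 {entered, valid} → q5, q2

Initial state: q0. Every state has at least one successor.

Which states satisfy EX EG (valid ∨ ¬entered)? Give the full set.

States satisfying EG (valid ∨ ¬entered): {q0, q2, q3, q6}.
States satisfying EX EG (valid ∨ ¬entered): {q0, q1, q2, q3, q6}.

{q0, q1, q2, q3, q6}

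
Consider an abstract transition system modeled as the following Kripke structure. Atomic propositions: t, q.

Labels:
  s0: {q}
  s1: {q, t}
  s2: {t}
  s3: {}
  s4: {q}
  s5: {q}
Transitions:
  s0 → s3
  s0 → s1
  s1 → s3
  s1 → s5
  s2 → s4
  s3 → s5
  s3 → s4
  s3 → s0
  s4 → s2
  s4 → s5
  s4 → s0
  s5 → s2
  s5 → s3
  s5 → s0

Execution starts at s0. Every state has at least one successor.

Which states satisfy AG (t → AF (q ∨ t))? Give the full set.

States satisfying t → AF (q ∨ t): {s0, s1, s2, s3, s4, s5}.
States satisfying AG (t → AF (q ∨ t)): {s0, s1, s2, s3, s4, s5}.

{s0, s1, s2, s3, s4, s5}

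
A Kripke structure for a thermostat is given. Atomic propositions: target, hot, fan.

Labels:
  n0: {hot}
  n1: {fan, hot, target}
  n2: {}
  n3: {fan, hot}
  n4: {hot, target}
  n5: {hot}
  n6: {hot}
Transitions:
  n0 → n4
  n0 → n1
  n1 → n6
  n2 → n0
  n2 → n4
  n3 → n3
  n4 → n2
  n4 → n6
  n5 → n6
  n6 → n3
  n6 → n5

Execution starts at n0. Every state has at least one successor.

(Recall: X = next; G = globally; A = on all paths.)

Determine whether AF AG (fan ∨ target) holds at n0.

Does not hold

States satisfying AG (fan ∨ target): {n3}.
States satisfying AF AG (fan ∨ target): {n3}.
There is a path from n0 along which AG (fan ∨ target) never holds.
n0 ∉ Sat(AF AG (fan ∨ target)).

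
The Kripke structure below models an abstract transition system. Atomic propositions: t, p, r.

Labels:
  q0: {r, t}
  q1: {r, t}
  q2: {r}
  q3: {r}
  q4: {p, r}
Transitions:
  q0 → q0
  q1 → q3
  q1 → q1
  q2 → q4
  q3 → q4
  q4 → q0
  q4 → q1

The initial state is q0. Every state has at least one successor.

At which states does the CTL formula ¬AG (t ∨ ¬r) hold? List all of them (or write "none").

{q1, q2, q3, q4}

States satisfying t ∨ ¬r: {q0, q1}.
States satisfying AG (t ∨ ¬r): {q0}.
States satisfying ¬AG (t ∨ ¬r): {q1, q2, q3, q4}.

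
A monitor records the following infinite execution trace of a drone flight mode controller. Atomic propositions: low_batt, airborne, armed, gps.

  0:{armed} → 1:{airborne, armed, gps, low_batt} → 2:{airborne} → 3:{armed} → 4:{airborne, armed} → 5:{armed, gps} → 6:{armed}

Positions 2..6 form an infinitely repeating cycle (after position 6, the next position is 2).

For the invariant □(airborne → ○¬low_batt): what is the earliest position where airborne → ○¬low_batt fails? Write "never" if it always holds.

airborne → ○¬low_batt holds at every position 0..6, and those are all the positions the trace ever visits, so the invariant □(airborne → ○¬low_batt) is never violated.

never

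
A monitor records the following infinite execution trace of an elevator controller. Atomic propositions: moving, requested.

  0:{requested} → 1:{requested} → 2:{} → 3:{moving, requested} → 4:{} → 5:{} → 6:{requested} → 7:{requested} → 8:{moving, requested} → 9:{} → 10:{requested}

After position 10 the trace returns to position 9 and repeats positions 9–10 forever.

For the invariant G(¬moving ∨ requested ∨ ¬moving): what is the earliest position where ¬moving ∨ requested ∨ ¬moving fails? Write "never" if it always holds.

never

¬moving ∨ requested ∨ ¬moving holds at every position 0..10, and those are all the positions the trace ever visits, so the invariant G(¬moving ∨ requested ∨ ¬moving) is never violated.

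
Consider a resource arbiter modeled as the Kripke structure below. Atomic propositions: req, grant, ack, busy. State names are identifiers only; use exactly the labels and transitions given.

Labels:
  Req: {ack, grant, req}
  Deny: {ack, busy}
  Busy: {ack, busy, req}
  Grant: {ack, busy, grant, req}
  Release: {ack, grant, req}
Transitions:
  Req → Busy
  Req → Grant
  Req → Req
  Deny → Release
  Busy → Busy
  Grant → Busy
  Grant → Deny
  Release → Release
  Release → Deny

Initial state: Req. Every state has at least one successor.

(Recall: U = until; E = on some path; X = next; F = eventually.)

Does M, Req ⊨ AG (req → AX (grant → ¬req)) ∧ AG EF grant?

States satisfying req → AX (grant → ¬req): {Deny, Busy, Grant}.
States satisfying AG (req → AX (grant → ¬req)): {Busy}.
States satisfying EF grant: {Req, Deny, Grant, Release}.
States satisfying AG EF grant: {Deny, Release}.
States satisfying AG (req → AX (grant → ¬req)) ∧ AG EF grant: ∅.
Req ∉ Sat(AG (req → AX (grant → ¬req)) ∧ AG EF grant).

Does not hold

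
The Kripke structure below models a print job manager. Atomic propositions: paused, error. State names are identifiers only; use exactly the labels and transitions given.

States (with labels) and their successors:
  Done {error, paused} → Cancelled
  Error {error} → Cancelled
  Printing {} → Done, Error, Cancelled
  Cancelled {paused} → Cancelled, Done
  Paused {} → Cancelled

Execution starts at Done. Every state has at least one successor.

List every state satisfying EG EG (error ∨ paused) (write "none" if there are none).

States satisfying EG (error ∨ paused): {Done, Error, Cancelled}.
States satisfying EG EG (error ∨ paused): {Done, Error, Cancelled}.

{Done, Error, Cancelled}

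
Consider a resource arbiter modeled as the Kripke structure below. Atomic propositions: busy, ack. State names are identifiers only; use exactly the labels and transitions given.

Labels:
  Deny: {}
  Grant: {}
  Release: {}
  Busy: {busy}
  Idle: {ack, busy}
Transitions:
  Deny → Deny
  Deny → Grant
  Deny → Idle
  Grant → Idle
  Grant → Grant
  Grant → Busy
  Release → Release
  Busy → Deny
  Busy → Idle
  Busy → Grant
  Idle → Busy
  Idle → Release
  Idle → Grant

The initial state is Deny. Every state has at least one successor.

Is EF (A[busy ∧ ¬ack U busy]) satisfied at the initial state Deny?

Yes

States satisfying A[busy ∧ ¬ack U busy]: {Busy, Idle}.
States satisfying EF (A[busy ∧ ¬ack U busy]): {Deny, Grant, Busy, Idle}.
Some path from Deny reaches a state where A[busy ∧ ¬ack U busy] holds.
Deny ∈ Sat(EF (A[busy ∧ ¬ack U busy])).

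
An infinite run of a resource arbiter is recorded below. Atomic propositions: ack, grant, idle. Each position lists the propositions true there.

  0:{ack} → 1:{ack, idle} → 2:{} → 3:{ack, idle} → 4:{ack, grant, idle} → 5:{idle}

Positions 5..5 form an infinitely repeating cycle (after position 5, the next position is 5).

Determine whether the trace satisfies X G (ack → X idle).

The position after 0 is 1; G (ack → X idle) is false there.

Violated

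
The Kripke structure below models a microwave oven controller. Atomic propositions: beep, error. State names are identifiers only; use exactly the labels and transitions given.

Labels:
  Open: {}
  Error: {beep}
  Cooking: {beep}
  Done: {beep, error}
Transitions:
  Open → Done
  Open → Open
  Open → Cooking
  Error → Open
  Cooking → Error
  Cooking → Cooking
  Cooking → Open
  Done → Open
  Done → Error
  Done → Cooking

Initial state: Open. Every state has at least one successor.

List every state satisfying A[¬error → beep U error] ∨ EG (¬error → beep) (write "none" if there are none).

States satisfying ¬error → beep: {Error, Cooking, Done}.
States satisfying error: {Done}.
States satisfying A[¬error → beep U error]: {Done}.
States satisfying EG (¬error → beep): {Cooking, Done}.
States satisfying A[¬error → beep U error] ∨ EG (¬error → beep): {Cooking, Done}.

{Cooking, Done}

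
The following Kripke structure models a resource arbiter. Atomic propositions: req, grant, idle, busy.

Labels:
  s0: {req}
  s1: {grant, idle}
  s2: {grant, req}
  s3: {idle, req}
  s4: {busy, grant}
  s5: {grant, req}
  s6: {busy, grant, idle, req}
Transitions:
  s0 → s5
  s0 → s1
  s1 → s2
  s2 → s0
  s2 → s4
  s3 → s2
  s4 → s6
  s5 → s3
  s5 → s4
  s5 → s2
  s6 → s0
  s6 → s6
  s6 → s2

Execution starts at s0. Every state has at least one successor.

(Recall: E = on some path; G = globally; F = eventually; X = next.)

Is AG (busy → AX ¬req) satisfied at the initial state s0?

States satisfying busy → AX ¬req: {s0, s1, s2, s3, s5}.
States satisfying AG (busy → AX ¬req): ∅.
s4 is reachable from s0 and violates busy → AX ¬req, so AG fails at s0.
s0 ∉ Sat(AG (busy → AX ¬req)).

Does not hold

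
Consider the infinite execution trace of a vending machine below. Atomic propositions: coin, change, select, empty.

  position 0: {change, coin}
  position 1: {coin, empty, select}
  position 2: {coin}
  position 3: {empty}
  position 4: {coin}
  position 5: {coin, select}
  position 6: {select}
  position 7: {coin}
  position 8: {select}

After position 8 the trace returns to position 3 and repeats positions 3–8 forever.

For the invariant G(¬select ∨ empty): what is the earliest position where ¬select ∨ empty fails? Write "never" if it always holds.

Check ¬select ∨ empty at each position in order: 0 ✓, 1 ✓, 2 ✓, 3 ✓, 4 ✓.
At position 5 the labels are {coin, select}, so ¬select ∨ empty is false there. This is the first violation.

5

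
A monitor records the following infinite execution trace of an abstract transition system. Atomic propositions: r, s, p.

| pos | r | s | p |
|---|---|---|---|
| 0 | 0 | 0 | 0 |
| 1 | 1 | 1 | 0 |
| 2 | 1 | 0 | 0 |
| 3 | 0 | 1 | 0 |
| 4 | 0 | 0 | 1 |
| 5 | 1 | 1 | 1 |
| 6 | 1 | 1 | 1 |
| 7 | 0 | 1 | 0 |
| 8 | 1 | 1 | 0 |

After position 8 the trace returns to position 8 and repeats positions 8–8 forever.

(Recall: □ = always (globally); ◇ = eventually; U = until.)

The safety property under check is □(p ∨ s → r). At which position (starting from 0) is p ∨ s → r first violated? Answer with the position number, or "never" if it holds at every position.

Check p ∨ s → r at each position in order: 0 ✓, 1 ✓, 2 ✓.
At position 3 the labels are {s}, so p ∨ s → r is false there. This is the first violation.

3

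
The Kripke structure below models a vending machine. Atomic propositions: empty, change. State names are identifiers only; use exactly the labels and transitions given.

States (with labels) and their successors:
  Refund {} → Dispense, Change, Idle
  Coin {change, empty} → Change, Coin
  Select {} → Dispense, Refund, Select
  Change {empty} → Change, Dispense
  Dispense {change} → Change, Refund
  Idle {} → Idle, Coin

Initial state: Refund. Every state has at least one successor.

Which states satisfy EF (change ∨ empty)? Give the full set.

States satisfying change ∨ empty: {Coin, Change, Dispense}.
States satisfying EF (change ∨ empty): {Refund, Coin, Select, Change, Dispense, Idle}.

{Refund, Coin, Select, Change, Dispense, Idle}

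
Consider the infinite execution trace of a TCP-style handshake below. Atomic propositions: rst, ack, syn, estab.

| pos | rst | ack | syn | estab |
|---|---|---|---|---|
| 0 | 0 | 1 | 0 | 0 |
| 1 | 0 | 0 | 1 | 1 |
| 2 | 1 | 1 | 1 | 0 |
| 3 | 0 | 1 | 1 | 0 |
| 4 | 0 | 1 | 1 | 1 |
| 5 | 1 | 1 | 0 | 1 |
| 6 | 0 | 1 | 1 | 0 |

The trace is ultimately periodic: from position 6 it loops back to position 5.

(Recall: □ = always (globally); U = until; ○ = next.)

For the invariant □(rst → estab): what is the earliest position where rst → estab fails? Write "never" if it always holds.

Check rst → estab at each position in order: 0 ✓, 1 ✓.
At position 2 the labels are {ack, rst, syn}, so rst → estab is false there. This is the first violation.

2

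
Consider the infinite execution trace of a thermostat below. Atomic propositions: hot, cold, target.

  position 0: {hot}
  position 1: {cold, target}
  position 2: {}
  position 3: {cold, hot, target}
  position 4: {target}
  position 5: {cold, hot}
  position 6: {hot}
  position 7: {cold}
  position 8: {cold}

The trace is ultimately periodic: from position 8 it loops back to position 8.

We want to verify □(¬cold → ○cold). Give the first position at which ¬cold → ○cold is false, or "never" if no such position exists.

never

¬cold → ○cold holds at every position 0..8, and those are all the positions the trace ever visits, so the invariant □(¬cold → ○cold) is never violated.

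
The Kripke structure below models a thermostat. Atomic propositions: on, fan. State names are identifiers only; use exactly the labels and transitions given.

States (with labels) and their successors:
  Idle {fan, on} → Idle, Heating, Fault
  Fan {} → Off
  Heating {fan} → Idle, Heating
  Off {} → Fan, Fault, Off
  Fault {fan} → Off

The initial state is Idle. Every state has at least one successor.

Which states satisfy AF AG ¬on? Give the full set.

States satisfying AG ¬on: {Fan, Off, Fault}.
States satisfying AF AG ¬on: {Fan, Off, Fault}.

{Fan, Off, Fault}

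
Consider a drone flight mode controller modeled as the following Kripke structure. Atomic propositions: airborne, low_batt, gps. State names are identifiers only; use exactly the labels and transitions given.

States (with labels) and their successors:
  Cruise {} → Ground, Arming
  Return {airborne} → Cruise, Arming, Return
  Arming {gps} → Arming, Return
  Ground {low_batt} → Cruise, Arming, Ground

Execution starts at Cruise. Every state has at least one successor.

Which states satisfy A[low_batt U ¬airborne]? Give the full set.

States satisfying low_batt: {Ground}.
States satisfying ¬airborne: {Cruise, Arming, Ground}.
States satisfying A[low_batt U ¬airborne]: {Cruise, Arming, Ground}.

{Cruise, Arming, Ground}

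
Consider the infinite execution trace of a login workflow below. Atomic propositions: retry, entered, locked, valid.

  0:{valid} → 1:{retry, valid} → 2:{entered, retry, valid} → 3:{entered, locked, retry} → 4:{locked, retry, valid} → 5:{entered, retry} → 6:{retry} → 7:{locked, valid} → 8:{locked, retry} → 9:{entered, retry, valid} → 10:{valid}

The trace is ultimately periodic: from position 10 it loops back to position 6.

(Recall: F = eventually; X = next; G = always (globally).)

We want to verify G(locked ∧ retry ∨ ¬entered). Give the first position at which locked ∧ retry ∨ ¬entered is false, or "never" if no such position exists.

2

Check locked ∧ retry ∨ ¬entered at each position in order: 0 ✓, 1 ✓.
At position 2 the labels are {entered, retry, valid}, so locked ∧ retry ∨ ¬entered is false there. This is the first violation.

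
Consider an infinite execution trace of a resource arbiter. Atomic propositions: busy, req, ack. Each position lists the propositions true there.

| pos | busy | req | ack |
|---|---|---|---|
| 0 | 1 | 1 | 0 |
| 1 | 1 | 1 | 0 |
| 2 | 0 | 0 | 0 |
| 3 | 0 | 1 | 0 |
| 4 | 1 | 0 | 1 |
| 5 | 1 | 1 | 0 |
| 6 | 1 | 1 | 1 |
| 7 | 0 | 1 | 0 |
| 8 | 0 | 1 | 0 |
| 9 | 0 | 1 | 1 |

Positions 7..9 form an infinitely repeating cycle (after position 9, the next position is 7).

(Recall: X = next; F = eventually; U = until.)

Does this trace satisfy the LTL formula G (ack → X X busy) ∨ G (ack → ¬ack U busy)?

ack → X X busy must hold at every position from 0 onward. It fails at position 6, so G (ack → X X busy) is false.
Positions where ack holds: 4, 6, 9.
Check X X busy at each: 4→ok, 6→fails, 9→fails.
ack → ¬ack U busy must hold at every position from 0 onward. It fails at position 9, so G (ack → ¬ack U busy) is false.
Positions where ack holds: 4, 6, 9.
Check ¬ack U busy at each: 4→ok, 6→ok, 9→fails.
At position 0: G (ack → X X busy) is false; G (ack → ¬ack U busy) is false; so G (ack → X X busy) ∨ G (ack → ¬ack U busy) is false.

Does not hold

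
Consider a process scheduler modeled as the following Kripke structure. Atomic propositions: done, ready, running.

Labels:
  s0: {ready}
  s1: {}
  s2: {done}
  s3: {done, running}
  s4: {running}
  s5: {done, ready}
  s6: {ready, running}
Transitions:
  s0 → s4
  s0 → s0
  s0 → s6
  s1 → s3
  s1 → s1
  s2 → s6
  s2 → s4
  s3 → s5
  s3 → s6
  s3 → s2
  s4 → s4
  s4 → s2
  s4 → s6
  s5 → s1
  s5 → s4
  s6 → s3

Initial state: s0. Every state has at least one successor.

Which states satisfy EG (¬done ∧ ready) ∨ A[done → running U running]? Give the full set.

States satisfying ¬done ∧ ready: {s0, s6}.
States satisfying EG (¬done ∧ ready): {s0}.
States satisfying done → running: {s0, s1, s3, s4, s6}.
States satisfying running: {s3, s4, s6}.
States satisfying A[done → running U running]: {s3, s4, s6}.
States satisfying EG (¬done ∧ ready) ∨ A[done → running U running]: {s0, s3, s4, s6}.

{s0, s3, s4, s6}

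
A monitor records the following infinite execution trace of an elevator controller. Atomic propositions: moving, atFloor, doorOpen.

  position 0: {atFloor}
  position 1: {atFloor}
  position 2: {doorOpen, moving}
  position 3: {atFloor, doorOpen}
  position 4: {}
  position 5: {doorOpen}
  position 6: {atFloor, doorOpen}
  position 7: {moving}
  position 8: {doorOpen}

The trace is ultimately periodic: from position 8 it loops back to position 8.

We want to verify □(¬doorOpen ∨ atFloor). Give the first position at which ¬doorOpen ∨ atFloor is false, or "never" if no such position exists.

2

Check ¬doorOpen ∨ atFloor at each position in order: 0 ✓, 1 ✓.
At position 2 the labels are {doorOpen, moving}, so ¬doorOpen ∨ atFloor is false there. This is the first violation.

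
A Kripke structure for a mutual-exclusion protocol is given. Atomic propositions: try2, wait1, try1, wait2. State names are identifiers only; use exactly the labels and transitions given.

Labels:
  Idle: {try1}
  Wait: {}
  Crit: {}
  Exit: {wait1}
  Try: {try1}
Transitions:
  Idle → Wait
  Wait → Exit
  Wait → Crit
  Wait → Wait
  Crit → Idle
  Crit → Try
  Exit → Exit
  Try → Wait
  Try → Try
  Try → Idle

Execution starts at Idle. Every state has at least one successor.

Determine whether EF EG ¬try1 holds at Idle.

Holds

States satisfying EG ¬try1: {Wait, Exit}.
States satisfying EF EG ¬try1: {Idle, Wait, Crit, Exit, Try}.
Some path from Idle reaches a state where EG ¬try1 holds.
Idle ∈ Sat(EF EG ¬try1).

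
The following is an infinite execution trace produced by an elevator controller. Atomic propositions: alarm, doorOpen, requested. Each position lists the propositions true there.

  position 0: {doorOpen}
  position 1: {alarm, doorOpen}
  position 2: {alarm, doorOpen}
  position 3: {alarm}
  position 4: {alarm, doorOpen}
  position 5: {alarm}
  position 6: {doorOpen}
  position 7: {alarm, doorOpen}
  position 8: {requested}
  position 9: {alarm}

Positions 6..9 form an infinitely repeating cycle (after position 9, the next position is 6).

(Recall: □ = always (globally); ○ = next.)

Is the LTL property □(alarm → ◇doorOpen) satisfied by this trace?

alarm → ◇doorOpen holds at every position 0..9, and those are all positions ever visited, so □(alarm → ◇doorOpen) holds.
Positions where alarm holds: 1, 2, 3, 4, 5, 7, 9.
Check ◇doorOpen at each: 1→ok, 2→ok, 3→ok, 4→ok, 5→ok, 7→ok, 9→ok.

Yes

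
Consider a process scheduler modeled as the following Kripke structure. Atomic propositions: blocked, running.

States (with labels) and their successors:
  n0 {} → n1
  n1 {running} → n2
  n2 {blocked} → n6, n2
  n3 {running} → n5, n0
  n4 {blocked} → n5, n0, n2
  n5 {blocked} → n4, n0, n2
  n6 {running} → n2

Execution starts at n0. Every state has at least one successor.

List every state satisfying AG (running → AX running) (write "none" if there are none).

States satisfying running → AX running: {n0, n2, n4, n5}.
States satisfying AG (running → AX running): ∅.

none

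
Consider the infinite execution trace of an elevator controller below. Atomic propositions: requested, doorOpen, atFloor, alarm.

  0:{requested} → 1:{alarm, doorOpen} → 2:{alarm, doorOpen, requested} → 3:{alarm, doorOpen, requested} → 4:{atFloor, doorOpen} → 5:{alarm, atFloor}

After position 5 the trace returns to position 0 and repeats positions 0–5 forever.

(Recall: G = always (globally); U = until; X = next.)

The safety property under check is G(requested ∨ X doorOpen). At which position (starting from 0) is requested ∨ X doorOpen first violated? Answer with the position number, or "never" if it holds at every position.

Check requested ∨ X doorOpen at each position in order: 0 ✓, 1 ✓, 2 ✓, 3 ✓.
At position 4 the labels are {atFloor, doorOpen} and the next position 5 has {alarm, atFloor}, so requested ∨ X doorOpen is false there. This is the first violation.

4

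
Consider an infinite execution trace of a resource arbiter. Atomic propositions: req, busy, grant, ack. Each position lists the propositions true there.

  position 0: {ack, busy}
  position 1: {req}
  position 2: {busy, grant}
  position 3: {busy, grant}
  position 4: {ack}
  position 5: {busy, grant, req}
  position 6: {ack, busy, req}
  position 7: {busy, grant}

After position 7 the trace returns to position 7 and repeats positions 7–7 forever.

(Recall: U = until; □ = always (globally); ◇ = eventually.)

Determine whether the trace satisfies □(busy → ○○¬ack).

Violated

busy → ○○¬ack must hold at every position from 0 onward. It fails at position 2, so □(busy → ○○¬ack) is false.
Positions where busy holds: 0, 2, 3, 5, 6, 7.
Check ○○¬ack at each: 0→ok, 2→fails, 3→ok, 5→ok, 6→ok, 7→ok.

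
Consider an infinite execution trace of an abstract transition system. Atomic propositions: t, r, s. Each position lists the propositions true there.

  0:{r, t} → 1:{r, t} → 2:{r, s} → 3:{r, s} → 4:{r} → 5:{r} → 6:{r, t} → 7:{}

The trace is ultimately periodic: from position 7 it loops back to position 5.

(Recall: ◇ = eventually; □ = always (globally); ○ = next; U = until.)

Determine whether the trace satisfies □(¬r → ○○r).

Holds

¬r → ○○r holds at every position 0..7, and those are all positions ever visited, so □(¬r → ○○r) holds.
Positions where ¬r holds: 7.
Check ○○r at each: 7→ok.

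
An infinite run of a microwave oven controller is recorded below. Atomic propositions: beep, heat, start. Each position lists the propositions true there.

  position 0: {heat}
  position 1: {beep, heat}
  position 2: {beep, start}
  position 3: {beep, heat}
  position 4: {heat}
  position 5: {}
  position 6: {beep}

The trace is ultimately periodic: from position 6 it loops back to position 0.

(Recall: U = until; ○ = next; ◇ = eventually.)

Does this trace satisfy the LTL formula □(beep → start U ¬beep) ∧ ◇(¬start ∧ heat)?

Does not hold

beep → start U ¬beep must hold at every position from 0 onward. It fails at position 1, so □(beep → start U ¬beep) is false.
Positions where beep holds: 1, 2, 3, 6.
Check start U ¬beep at each: 1→fails, 2→fails, 3→fails, 6→fails.
¬start ∧ heat holds at position 0, which is reachable from 0, so ◇(¬start ∧ heat) holds.
At position 0: □(beep → start U ¬beep) is false; ◇(¬start ∧ heat) is true; so □(beep → start U ¬beep) ∧ ◇(¬start ∧ heat) is false.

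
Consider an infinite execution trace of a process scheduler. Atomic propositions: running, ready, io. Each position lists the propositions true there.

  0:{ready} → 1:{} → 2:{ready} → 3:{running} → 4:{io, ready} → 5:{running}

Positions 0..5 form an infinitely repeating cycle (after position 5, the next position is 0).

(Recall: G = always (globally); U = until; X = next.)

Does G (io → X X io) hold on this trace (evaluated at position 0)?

io → X X io must hold at every position from 0 onward. It fails at position 4, so G (io → X X io) is false.
Positions where io holds: 4.
Check X X io at each: 4→fails.

Violated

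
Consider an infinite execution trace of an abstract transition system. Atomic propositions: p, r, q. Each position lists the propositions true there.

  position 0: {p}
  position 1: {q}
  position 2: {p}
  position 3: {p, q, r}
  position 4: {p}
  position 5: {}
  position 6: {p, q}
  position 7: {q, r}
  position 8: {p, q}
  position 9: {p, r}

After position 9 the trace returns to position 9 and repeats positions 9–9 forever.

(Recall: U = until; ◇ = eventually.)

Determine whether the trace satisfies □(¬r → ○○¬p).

¬r → ○○¬p must hold at every position from 0 onward. It fails at position 0, so □(¬r → ○○¬p) is false.
Positions where ¬r holds: 0, 1, 2, 4, 5, 6, 8.
Check ○○¬p at each: 0→fails, 1→fails, 2→fails, 4→fails, 5→ok, 6→fails, 8→fails.

Does not hold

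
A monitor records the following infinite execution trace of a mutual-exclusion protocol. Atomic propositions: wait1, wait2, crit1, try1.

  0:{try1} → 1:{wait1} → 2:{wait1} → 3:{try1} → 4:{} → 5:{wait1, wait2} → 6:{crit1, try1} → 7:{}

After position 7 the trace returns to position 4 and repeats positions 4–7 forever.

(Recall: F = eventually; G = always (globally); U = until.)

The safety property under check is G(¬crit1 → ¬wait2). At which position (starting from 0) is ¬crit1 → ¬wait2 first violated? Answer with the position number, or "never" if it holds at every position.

Check ¬crit1 → ¬wait2 at each position in order: 0 ✓, 1 ✓, 2 ✓, 3 ✓, 4 ✓.
At position 5 the labels are {wait1, wait2}, so ¬crit1 → ¬wait2 is false there. This is the first violation.

5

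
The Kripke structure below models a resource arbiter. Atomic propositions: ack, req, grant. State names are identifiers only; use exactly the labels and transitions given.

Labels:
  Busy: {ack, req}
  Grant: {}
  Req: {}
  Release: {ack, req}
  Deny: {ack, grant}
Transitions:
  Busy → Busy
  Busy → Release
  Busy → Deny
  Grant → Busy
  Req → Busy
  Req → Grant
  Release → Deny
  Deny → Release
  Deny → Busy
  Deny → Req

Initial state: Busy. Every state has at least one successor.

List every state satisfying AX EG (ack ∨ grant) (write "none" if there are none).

{Busy, Grant, Release}

States satisfying EG (ack ∨ grant): {Busy, Release, Deny}.
States satisfying AX EG (ack ∨ grant): {Busy, Grant, Release}.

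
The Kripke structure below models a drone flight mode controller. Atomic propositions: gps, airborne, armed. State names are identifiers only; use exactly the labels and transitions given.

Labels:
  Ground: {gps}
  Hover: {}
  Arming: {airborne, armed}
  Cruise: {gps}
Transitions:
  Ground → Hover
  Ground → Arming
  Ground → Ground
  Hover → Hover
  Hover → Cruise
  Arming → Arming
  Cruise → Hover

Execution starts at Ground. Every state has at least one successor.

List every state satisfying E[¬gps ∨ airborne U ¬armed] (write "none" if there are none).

{Ground, Hover, Cruise}

States satisfying ¬gps ∨ airborne: {Hover, Arming}.
States satisfying ¬armed: {Ground, Hover, Cruise}.
States satisfying E[¬gps ∨ airborne U ¬armed]: {Ground, Hover, Cruise}.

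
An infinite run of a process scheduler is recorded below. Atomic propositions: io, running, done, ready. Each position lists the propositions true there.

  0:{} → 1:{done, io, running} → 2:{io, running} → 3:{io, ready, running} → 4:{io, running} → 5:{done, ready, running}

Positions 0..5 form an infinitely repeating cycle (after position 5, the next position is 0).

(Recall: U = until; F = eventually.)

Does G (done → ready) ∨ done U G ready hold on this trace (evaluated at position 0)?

done → ready must hold at every position from 0 onward. It fails at position 1, so G (done → ready) is false.
Positions where done holds: 1, 5.
Check ready at each: 1→fails, 5→ok.
Walking from position 0: at position 0, G ready has not yet held and done fails, so done U G ready is false.
At position 0: G (done → ready) is false; done U G ready is false; so G (done → ready) ∨ done U G ready is false.

Violated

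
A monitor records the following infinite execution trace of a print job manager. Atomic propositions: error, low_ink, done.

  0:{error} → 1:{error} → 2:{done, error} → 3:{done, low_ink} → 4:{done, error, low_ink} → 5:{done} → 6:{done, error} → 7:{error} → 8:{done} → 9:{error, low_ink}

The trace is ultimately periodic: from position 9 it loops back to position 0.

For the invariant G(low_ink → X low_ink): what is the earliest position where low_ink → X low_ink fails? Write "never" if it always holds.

4

Check low_ink → X low_ink at each position in order: 0 ✓, 1 ✓, 2 ✓, 3 ✓.
At position 4 the labels are {done, error, low_ink} and the next position 5 has {done}, so low_ink → X low_ink is false there. This is the first violation.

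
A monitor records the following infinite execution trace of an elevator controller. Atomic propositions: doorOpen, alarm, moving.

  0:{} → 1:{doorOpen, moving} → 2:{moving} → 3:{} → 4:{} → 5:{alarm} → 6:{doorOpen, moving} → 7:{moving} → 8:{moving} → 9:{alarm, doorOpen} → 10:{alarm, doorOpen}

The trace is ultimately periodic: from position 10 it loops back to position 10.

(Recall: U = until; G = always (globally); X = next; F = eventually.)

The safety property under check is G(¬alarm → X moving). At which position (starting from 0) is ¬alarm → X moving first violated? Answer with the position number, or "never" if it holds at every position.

2

Check ¬alarm → X moving at each position in order: 0 ✓, 1 ✓.
At position 2 the labels are {moving} and the next position 3 has {}, so ¬alarm → X moving is false there. This is the first violation.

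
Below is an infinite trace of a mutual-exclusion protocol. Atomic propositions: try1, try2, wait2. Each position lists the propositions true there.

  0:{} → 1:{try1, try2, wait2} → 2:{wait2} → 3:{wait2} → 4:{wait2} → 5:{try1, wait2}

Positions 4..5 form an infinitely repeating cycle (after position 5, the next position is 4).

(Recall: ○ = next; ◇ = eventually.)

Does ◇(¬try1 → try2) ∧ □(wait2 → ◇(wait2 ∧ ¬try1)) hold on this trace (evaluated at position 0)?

Yes

¬try1 → try2 holds at position 1, which is reachable from 0, so ◇(¬try1 → try2) holds.
wait2 → ◇(wait2 ∧ ¬try1) holds at every position 0..5, and those are all positions ever visited, so □(wait2 → ◇(wait2 ∧ ¬try1)) holds.
Positions where wait2 holds: 1, 2, 3, 4, 5.
Check ◇(wait2 ∧ ¬try1) at each: 1→ok, 2→ok, 3→ok, 4→ok, 5→ok.
At position 0: ◇(¬try1 → try2) is true; □(wait2 → ◇(wait2 ∧ ¬try1)) is true; so ◇(¬try1 → try2) ∧ □(wait2 → ◇(wait2 ∧ ¬try1)) is true.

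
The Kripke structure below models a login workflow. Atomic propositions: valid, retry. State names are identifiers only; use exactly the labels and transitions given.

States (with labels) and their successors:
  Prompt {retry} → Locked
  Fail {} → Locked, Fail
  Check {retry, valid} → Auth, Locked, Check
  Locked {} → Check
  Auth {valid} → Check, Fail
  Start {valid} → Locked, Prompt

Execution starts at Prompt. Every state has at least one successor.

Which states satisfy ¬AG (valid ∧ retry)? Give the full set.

States satisfying valid ∧ retry: {Check}.
States satisfying AG (valid ∧ retry): ∅.
States satisfying ¬AG (valid ∧ retry): {Prompt, Fail, Check, Locked, Auth, Start}.

{Prompt, Fail, Check, Locked, Auth, Start}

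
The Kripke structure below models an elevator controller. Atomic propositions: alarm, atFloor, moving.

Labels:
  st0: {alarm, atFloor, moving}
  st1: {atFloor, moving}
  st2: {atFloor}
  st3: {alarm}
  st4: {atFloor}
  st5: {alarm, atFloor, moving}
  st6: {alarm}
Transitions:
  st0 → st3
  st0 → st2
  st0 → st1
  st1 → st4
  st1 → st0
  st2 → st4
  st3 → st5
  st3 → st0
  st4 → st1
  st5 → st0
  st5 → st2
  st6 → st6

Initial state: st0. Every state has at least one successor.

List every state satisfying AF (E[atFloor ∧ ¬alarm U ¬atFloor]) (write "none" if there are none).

{st3, st6}

States satisfying E[atFloor ∧ ¬alarm U ¬atFloor]: {st3, st6}.
States satisfying AF (E[atFloor ∧ ¬alarm U ¬atFloor]): {st3, st6}.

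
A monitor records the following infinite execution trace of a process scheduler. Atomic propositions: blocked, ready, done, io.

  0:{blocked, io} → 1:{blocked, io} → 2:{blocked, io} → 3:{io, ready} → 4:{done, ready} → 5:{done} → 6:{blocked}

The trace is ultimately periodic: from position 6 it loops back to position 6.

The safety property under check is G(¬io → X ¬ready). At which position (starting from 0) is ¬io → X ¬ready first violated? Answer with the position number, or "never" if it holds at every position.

never

¬io → X ¬ready holds at every position 0..6, and those are all the positions the trace ever visits, so the invariant G(¬io → X ¬ready) is never violated.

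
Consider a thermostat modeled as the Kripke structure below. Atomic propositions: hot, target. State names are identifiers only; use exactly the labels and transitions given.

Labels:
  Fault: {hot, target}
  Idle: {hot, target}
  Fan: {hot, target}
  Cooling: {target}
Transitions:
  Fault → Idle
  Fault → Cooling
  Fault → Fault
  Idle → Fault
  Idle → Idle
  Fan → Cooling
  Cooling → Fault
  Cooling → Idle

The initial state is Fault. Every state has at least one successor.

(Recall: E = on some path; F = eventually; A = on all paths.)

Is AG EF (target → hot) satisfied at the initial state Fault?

States satisfying EF (target → hot): {Fault, Idle, Fan, Cooling}.
States satisfying AG EF (target → hot): {Fault, Idle, Fan, Cooling}.
Every state reachable from Fault satisfies EF (target → hot).
Fault ∈ Sat(AG EF (target → hot)).

Satisfied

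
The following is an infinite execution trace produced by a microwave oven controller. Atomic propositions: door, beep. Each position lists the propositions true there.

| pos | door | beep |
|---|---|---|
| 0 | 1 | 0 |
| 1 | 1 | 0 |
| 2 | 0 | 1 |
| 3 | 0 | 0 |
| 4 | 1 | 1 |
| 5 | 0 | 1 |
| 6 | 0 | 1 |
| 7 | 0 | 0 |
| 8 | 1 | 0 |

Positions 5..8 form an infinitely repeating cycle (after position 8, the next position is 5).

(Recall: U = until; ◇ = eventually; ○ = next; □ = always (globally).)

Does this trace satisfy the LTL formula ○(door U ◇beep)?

Satisfied

The position after 0 is 1; door U ◇beep is true there.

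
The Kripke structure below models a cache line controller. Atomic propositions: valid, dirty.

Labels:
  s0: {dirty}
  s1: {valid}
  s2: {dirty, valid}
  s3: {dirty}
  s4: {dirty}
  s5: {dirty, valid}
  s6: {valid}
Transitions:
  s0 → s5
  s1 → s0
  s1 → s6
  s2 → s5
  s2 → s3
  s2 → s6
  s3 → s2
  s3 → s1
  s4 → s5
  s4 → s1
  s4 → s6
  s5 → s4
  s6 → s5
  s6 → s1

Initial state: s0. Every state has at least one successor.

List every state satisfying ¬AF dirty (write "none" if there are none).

States satisfying dirty: {s0, s2, s3, s4, s5}.
States satisfying AF dirty: {s0, s2, s3, s4, s5}.
States satisfying ¬AF dirty: {s1, s6}.

{s1, s6}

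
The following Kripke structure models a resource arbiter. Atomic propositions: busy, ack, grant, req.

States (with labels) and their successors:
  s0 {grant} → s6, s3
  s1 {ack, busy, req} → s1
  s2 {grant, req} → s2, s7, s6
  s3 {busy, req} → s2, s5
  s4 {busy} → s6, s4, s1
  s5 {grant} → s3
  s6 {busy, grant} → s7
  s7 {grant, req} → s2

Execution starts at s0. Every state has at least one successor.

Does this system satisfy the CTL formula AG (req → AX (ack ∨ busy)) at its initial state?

States satisfying req → AX (ack ∨ busy): {s0, s1, s4, s5, s6}.
States satisfying AG (req → AX (ack ∨ busy)): {s1}.
s2 is reachable from s0 and violates req → AX (ack ∨ busy), so AG fails at s0.
s0 ∉ Sat(AG (req → AX (ack ∨ busy))).

Does not hold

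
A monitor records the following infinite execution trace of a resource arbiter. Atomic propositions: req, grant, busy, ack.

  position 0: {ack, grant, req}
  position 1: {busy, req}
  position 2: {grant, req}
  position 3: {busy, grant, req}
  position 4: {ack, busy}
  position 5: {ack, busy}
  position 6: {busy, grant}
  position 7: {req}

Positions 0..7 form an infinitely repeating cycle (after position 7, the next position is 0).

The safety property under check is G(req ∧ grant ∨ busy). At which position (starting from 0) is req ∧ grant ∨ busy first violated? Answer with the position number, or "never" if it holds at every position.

Check req ∧ grant ∨ busy at each position in order: 0 ✓, 1 ✓, 2 ✓, 3 ✓, 4 ✓, 5 ✓, 6 ✓.
At position 7 the labels are {req}, so req ∧ grant ∨ busy is false there. This is the first violation.

7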